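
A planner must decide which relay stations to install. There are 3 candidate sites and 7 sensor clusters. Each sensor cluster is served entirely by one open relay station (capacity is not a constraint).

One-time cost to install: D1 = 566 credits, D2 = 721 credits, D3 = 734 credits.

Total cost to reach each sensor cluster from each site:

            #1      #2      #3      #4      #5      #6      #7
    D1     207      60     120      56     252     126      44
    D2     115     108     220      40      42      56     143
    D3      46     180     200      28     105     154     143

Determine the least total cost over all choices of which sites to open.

For any fixed open set, each sensor cluster goes to its cheapest open site; total = fixed + service.
{D1}: #1→D1 207, #2→D1 60, #3→D1 120, #4→D1 56, #5→D1 252, #6→D1 126, #7→D1 44. Service 865; fixed 566; total 1431.
{D2}: service 724 + fixed 721 = 1445
{D3}: service 856 + fixed 734 = 1590
{D1, D2, D3}: service 396 + fixed 2021 = 2417
(All 7 nonempty subsets were checked; D1 only is lowest.)

Minimum total cost: 1431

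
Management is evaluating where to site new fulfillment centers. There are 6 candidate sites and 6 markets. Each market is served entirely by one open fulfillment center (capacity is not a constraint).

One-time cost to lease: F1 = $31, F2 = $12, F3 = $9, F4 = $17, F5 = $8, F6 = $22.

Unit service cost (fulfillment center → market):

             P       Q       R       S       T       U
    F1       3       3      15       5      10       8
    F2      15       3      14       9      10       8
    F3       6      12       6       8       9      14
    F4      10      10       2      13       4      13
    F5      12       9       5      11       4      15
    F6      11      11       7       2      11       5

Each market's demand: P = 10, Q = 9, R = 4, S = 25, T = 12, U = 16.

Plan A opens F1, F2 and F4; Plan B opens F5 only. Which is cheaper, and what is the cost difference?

Plan A: {F1, F2, F4}: P→F1 3·10=30, Q→F1 3·9=27, R→F4 2·4=8, S→F1 5·25=125, T→F4 4·12=48, U→F1 8·16=128. Service 366; fixed 60; total 426.
Plan B: {F5}: P→F5 12·10=120, Q→F5 9·9=81, R→F5 5·4=20, S→F5 11·25=275, T→F5 4·12=48, U→F5 15·16=240. Service 784; fixed 8; total 792.
Difference: |426 − 792| = 366.

Plan A is cheaper by 366.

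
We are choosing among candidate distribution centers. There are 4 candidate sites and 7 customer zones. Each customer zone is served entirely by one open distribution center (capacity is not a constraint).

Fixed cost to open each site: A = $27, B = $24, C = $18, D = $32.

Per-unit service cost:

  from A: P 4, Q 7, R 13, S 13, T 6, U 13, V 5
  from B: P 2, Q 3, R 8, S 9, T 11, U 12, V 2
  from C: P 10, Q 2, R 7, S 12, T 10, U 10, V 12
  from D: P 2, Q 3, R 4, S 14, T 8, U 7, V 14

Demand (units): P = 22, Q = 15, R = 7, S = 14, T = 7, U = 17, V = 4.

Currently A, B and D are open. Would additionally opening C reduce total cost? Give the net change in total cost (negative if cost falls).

No — net change +3 (cost rises by 3).

Current service cost with {A, B, D}: 412.
Adding C: each customer zone re-picks its cheapest; new service cost 397, saving 15.
Extra fixed cost: 18. Net change = 18 − 15 = 3.
(Totals: 495 → 498.)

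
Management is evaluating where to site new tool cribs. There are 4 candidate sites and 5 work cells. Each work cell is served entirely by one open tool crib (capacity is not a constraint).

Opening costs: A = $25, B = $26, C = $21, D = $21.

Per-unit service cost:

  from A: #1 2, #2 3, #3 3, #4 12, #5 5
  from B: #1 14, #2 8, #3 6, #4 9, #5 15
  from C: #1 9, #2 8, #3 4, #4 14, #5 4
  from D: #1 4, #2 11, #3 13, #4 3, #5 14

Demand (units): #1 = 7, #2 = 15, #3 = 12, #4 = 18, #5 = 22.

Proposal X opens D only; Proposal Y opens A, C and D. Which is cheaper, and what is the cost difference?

Proposal X: {D}: #1→D 4·7=28, #2→D 11·15=165, #3→D 13·12=156, #4→D 3·18=54, #5→D 14·22=308. Service 711; fixed 21; total 732.
Proposal Y: {A, C, D}: #1→A 2·7=14, #2→A 3·15=45, #3→A 3·12=36, #4→D 3·18=54, #5→C 4·22=88. Service 237; fixed 67; total 304.
Difference: |732 − 304| = 428.

Proposal Y is cheaper by 428.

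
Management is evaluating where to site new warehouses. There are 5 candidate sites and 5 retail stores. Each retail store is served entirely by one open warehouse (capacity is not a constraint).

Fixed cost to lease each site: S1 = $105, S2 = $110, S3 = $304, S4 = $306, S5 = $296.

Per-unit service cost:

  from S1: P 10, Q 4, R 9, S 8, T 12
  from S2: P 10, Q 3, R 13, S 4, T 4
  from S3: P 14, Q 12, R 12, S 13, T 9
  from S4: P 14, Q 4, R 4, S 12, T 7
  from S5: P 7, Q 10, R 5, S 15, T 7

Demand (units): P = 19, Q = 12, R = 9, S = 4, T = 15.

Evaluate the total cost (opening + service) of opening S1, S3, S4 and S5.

Each retail store is assigned to its cheapest site among the open ones.
{S1, S3, S4, S5}: P→S5 7·19=133, Q→S1 4·12=48, R→S4 4·9=36, S→S1 8·4=32, T→S4 7·15=105. Service 354; fixed 1011; total 1365.

Total cost: 1365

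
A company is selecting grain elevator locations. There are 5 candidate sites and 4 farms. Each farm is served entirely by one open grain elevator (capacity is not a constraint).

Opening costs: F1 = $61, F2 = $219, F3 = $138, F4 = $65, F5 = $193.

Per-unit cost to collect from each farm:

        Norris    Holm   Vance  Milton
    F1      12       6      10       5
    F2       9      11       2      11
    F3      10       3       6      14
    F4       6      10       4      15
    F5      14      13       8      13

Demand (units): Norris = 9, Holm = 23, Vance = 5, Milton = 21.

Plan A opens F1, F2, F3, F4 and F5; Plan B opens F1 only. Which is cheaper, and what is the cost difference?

Plan B is cheaper by 452.

Plan A: {F1, F2, F3, F4, F5}: Norris→F4 6·9=54, Holm→F3 3·23=69, Vance→F2 2·5=10, Milton→F1 5·21=105. Service 238; fixed 676; total 914.
Plan B: {F1}: Norris→F1 12·9=108, Holm→F1 6·23=138, Vance→F1 10·5=50, Milton→F1 5·21=105. Service 401; fixed 61; total 462.
Difference: |914 − 462| = 452.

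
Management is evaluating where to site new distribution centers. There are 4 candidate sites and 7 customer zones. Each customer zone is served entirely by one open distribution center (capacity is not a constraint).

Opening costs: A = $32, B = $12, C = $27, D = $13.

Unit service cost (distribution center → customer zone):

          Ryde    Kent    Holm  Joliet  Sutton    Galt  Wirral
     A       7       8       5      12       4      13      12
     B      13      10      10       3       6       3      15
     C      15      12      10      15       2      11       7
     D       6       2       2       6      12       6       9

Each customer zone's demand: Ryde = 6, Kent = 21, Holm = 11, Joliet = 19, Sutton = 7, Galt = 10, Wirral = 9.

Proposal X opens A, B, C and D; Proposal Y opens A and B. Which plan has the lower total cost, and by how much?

Proposal X is cheaper by 184.

Proposal X: {A, B, C, D}: Ryde→D 6·6=36, Kent→D 2·21=42, Holm→D 2·11=22, Joliet→B 3·19=57, Sutton→C 2·7=14, Galt→B 3·10=30, Wirral→C 7·9=63. Service 264; fixed 84; total 348.
Proposal Y: {A, B}: Ryde→A 7·6=42, Kent→A 8·21=168, Holm→A 5·11=55, Joliet→B 3·19=57, Sutton→A 4·7=28, Galt→B 3·10=30, Wirral→A 12·9=108. Service 488; fixed 44; total 532.
Difference: |348 − 532| = 184.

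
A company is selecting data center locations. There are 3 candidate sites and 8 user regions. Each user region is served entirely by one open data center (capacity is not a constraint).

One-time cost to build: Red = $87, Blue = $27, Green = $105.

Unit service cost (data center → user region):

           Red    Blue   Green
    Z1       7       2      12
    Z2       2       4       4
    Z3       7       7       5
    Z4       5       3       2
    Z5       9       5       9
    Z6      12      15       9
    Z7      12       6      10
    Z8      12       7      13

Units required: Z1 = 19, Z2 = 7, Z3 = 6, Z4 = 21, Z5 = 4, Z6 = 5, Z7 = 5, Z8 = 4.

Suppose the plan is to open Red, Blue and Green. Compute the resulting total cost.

Total cost: 466

Each user region is assigned to its cheapest site among the open ones.
{Red, Blue, Green}: Z1→Blue 2·19=38, Z2→Red 2·7=14, Z3→Green 5·6=30, Z4→Green 2·21=42, Z5→Blue 5·4=20, Z6→Green 9·5=45, Z7→Blue 6·5=30, Z8→Blue 7·4=28. Service 247; fixed 219; total 466.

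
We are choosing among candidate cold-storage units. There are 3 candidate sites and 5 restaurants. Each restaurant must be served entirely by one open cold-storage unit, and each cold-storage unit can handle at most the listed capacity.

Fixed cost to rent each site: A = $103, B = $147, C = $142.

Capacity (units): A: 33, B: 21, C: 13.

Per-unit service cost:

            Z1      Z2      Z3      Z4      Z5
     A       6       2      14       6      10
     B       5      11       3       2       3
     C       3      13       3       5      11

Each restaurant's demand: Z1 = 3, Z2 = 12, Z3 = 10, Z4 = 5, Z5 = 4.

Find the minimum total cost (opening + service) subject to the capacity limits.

Open {A, B}: Z1→A 6·3=18, Z2→A 2·12=24, Z3→B 3·10=30, Z4→B 2·5=10, Z5→B 3·4=12.
Loads: A carries 15/33, B carries 19/21. Service 94; fixed 250; total 344.
Next best feasible plan costs 361.

Minimum total cost: 344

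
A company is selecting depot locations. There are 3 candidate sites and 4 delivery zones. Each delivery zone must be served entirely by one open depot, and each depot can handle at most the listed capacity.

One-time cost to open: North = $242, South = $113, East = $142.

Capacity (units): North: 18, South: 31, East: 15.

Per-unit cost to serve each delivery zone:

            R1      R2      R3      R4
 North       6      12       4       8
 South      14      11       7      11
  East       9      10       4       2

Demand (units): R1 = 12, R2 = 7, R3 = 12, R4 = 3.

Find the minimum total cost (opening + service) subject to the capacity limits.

Open {South, East}: R1→East 9·12=108, R2→South 11·7=77, R3→South 7·12=84, R4→East 2·3=6.
Loads: South carries 19/31, East carries 15/15. Service 275; fixed 255; total 530.
Next best feasible plan costs 554.

Minimum total cost: 530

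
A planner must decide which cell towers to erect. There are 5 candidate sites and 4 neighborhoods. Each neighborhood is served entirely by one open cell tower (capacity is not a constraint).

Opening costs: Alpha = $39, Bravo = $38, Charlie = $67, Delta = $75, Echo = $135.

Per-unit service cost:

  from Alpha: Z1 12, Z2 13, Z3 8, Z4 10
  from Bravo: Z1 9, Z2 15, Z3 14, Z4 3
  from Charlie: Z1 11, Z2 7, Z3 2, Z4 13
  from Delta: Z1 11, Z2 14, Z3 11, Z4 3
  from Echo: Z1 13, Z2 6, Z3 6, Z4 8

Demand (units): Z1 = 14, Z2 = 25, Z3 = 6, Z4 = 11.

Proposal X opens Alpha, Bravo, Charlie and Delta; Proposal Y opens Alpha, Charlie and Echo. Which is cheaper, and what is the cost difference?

Proposal X: {Alpha, Bravo, Charlie, Delta}: Z1→Bravo 9·14=126, Z2→Charlie 7·25=175, Z3→Charlie 2·6=12, Z4→Bravo 3·11=33. Service 346; fixed 219; total 565.
Proposal Y: {Alpha, Charlie, Echo}: Z1→Charlie 11·14=154, Z2→Echo 6·25=150, Z3→Charlie 2·6=12, Z4→Echo 8·11=88. Service 404; fixed 241; total 645.
Difference: |565 − 645| = 80.

Proposal X is cheaper by 80.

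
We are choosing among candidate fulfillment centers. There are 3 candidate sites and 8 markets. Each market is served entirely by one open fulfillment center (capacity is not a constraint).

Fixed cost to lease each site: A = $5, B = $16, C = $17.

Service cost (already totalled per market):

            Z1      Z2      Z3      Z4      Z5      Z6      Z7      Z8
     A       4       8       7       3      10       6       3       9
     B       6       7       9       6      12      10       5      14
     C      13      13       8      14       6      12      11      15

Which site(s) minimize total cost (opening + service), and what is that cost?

For any fixed open set, each market goes to its cheapest open site; total = fixed + service.
{A}: Z1→A 4, Z2→A 8, Z3→A 7, Z4→A 3, Z5→A 10, Z6→A 6, Z7→A 3, Z8→A 9. Service 50; fixed 5; total 55.
{A, C}: Z1→A 4, Z2→A 8, Z3→A 7, Z4→A 3, Z5→C 6, Z6→A 6, Z7→A 3, Z8→A 9. Service 46; fixed 22; total 68.
{A, B}: Z1→A 4, Z2→B 7, Z3→A 7, Z4→A 3, Z5→A 10, Z6→A 6, Z7→A 3, Z8→A 9. Service 49; fixed 21; total 70.
{A, B, C}: Z1→A 4, Z2→B 7, Z3→A 7, Z4→A 3, Z5→C 6, Z6→A 6, Z7→A 3, Z8→A 9. Service 45; fixed 38; total 83.
No other subset beats 55.

Open A only; minimum total cost 55.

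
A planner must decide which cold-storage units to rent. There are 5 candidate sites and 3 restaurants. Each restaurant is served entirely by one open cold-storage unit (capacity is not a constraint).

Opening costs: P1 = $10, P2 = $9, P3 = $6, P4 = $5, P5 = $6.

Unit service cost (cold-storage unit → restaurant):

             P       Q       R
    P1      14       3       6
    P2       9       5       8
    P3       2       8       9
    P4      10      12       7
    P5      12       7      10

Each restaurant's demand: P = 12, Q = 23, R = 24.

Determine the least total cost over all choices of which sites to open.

For any fixed open set, each restaurant goes to its cheapest open site; total = fixed + service.
{P1, P3}: P→P3 2·12=24, Q→P1 3·23=69, R→P1 6·24=144. Service 237; fixed 16; total 253.
{P1, P3, P4}: service 237 + fixed 21 = 258
{P1, P3, P5}: service 237 + fixed 22 = 259
{P1, P2, P3, P4, P5}: P→P3 2·12=24, Q→P1 3·23=69, R→P1 6·24=144. Service 237; fixed 36; total 273.
No other subset beats 253.

Minimum total cost: 253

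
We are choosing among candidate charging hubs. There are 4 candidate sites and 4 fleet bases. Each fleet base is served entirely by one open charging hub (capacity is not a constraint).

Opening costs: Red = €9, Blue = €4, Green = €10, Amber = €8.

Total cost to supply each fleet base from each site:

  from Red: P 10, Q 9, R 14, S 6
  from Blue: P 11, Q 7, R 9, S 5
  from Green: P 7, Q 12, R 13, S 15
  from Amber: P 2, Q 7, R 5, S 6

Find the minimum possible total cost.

For any fixed open set, each fleet base goes to its cheapest open site; total = fixed + service.
{Amber}: P→Amber 2, Q→Amber 7, R→Amber 5, S→Amber 6. Service 20; fixed 8; total 28.
{Blue, Amber}: service 19 + fixed 12 = 31
{Blue}: service 32 + fixed 4 = 36
{Red, Blue, Green, Amber}: P→Amber 2, Q→Blue 7, R→Amber 5, S→Blue 5. Service 19; fixed 31; total 50.
No other subset beats 28.

Minimum total cost: 28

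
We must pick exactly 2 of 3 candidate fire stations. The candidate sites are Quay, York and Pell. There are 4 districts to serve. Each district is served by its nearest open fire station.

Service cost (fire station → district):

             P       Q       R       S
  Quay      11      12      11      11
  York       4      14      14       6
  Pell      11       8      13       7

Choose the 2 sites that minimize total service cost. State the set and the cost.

With exactly 2 open, each district uses its cheapest among the chosen.
{York, Pell}: P→York 4, Q→Pell 8, R→Pell 13, S→York 6. Service cost 31.
{Quay, York}: service cost 33
{Quay, Pell}: service cost 37
Among all 3 size-2 choices, {York, Pell} is lowest.

Choose York and Pell; total service cost 31.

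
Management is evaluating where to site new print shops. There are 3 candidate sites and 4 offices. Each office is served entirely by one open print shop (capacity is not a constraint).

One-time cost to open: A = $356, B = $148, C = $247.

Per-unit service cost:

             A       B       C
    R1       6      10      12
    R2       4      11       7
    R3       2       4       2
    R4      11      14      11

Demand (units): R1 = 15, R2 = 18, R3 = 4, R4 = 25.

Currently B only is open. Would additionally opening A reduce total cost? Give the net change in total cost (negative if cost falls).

No — net change +87 (cost rises by 87).

Current service cost with {B}: 714.
Adding A: each office re-picks its cheapest; new service cost 445, saving 269.
Extra fixed cost: 356. Net change = 356 − 269 = 87.
(Totals: 862 → 949.)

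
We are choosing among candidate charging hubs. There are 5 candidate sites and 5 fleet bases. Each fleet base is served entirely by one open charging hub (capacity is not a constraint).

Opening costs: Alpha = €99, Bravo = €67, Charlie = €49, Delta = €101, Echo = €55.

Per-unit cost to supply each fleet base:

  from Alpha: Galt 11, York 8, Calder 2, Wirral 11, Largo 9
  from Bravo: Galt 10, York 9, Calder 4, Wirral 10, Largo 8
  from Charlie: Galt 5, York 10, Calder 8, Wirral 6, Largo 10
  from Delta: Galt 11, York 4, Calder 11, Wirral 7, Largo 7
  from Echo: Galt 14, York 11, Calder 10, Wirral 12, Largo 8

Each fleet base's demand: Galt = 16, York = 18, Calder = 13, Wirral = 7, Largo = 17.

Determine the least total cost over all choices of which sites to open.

For any fixed open set, each fleet base goes to its cheapest open site; total = fixed + service.
{Charlie, Delta}: Galt→Charlie 5·16=80, York→Delta 4·18=72, Calder→Charlie 8·13=104, Wirral→Charlie 6·7=42, Largo→Delta 7·17=119. Service 417; fixed 150; total 567.
{Bravo, Charlie, Delta}: Galt→Charlie 5·16=80, York→Delta 4·18=72, Calder→Bravo 4·13=52, Wirral→Charlie 6·7=42, Largo→Delta 7·17=119. Service 365; fixed 217; total 582.
{Alpha, Charlie, Delta}: service 339 + fixed 249 = 588
{Alpha, Bravo, Charlie, Delta, Echo}: service 339 + fixed 371 = 710
No other subset beats 567.

Minimum total cost: 567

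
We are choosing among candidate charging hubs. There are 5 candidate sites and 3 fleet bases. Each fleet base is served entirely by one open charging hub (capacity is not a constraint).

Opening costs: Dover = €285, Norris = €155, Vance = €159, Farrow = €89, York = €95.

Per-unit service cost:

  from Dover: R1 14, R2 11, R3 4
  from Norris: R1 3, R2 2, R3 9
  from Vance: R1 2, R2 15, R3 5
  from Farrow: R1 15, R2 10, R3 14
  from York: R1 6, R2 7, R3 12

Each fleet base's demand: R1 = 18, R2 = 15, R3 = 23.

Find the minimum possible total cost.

For any fixed open set, each fleet base goes to its cheapest open site; total = fixed + service.
{Norris}: R1→Norris 3·18=54, R2→Norris 2·15=30, R3→Norris 9·23=207. Service 291; fixed 155; total 446.
{Norris, Vance}: service 181 + fixed 314 = 495
{Vance, York}: service 256 + fixed 254 = 510
{Dover, Norris, Vance, Farrow, York}: service 158 + fixed 783 = 941
No other subset beats 446.

Minimum total cost: 446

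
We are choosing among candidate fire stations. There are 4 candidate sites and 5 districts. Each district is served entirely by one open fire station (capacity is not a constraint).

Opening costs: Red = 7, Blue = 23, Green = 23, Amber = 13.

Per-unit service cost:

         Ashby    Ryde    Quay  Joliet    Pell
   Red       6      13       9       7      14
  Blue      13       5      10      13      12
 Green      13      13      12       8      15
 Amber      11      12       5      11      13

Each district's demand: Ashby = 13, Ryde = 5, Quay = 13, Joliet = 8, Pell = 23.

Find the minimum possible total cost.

Minimum total cost: 543

For any fixed open set, each district goes to its cheapest open site; total = fixed + service.
{Red, Blue, Amber}: Ashby→Red 6·13=78, Ryde→Blue 5·5=25, Quay→Amber 5·13=65, Joliet→Red 7·8=56, Pell→Blue 12·23=276. Service 500; fixed 43; total 543.
{Red, Blue, Green, Amber}: service 500 + fixed 66 = 566
{Red, Amber}: Ashby→Red 6·13=78, Ryde→Amber 12·5=60, Quay→Amber 5·13=65, Joliet→Red 7·8=56, Pell→Amber 13·23=299. Service 558; fixed 20; total 578.
{Red}: service 638 + fixed 7 = 645
(All 15 nonempty subsets were checked; Red, Blue and Amber is lowest.)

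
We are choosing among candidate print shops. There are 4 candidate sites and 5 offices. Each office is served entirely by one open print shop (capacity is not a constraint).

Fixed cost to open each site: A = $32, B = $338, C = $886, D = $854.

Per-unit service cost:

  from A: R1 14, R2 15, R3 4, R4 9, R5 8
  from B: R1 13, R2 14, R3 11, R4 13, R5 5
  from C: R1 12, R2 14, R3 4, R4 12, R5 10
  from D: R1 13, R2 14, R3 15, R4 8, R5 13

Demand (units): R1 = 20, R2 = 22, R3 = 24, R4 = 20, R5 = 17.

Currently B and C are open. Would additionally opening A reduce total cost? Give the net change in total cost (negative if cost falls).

Current service cost with {B, C}: 969.
Adding A: each office re-picks its cheapest; new service cost 909, saving 60.
Extra fixed cost: 32. Net change = 32 − 60 = -28.
(Totals: 2193 → 2165.)

Yes — net change −28 (cost falls by 28).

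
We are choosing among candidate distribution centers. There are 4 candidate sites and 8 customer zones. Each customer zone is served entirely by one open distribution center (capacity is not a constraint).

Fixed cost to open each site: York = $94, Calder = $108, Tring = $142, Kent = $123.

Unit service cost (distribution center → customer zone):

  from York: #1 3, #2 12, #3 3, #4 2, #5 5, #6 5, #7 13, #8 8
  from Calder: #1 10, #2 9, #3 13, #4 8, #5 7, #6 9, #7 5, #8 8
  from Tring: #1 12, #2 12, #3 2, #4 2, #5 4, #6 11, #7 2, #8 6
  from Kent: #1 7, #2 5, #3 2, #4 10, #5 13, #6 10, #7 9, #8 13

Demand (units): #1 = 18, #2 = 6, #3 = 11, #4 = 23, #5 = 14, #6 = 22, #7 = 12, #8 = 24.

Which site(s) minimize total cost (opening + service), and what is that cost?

For any fixed open set, each customer zone goes to its cheapest open site; total = fixed + service.
{York, Tring}: #1→York 3·18=54, #2→York 12·6=72, #3→Tring 2·11=22, #4→York 2·23=46, #5→Tring 4·14=56, #6→York 5·22=110, #7→Tring 2·12=24, #8→Tring 6·24=144. Service 528; fixed 236; total 764.
{York, Calder}: #1→York 3·18=54, #2→Calder 9·6=54, #3→York 3·11=33, #4→York 2·23=46, #5→York 5·14=70, #6→York 5·22=110, #7→Calder 5·12=60, #8→York 8·24=192. Service 619; fixed 202; total 821.
{York}: service 733 + fixed 94 = 827
{York, Calder, Tring, Kent}: service 486 + fixed 467 = 953
No other subset beats 764.

Open York and Tring; minimum total cost 764.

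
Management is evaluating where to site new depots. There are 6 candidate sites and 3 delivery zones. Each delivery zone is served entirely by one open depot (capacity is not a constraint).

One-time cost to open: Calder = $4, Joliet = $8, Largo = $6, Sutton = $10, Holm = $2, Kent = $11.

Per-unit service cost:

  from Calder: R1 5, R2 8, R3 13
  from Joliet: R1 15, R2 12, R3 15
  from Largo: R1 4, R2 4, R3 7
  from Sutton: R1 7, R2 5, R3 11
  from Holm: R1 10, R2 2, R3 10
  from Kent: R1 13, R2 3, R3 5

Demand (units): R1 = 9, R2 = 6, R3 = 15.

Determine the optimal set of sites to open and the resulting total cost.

For any fixed open set, each delivery zone goes to its cheapest open site; total = fixed + service.
{Largo, Holm, Kent}: R1→Largo 4·9=36, R2→Holm 2·6=12, R3→Kent 5·15=75. Service 123; fixed 19; total 142.
{Calder, Largo, Holm, Kent}: service 123 + fixed 23 = 146
{Largo, Kent}: service 129 + fixed 17 = 146
{Calder, Joliet, Largo, Sutton, Holm, Kent}: R1→Largo 4·9=36, R2→Holm 2·6=12, R3→Kent 5·15=75. Service 123; fixed 41; total 164.
No other subset beats 142.

Open Largo, Holm and Kent; minimum total cost 142.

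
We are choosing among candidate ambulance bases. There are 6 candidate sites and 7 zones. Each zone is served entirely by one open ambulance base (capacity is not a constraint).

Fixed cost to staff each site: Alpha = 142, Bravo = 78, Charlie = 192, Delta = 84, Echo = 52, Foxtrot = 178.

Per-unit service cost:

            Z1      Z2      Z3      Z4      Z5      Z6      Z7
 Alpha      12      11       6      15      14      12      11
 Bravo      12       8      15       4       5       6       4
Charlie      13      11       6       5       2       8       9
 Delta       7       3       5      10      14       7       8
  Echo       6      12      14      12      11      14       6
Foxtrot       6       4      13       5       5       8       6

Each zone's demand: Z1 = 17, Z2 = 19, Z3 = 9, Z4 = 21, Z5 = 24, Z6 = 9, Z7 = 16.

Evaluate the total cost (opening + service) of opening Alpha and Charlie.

Each zone is assigned to its cheapest site among the open ones.
{Alpha, Charlie}: Z1→Alpha 12·17=204, Z2→Alpha 11·19=209, Z3→Alpha 6·9=54, Z4→Charlie 5·21=105, Z5→Charlie 2·24=48, Z6→Charlie 8·9=72, Z7→Charlie 9·16=144. Service 836; fixed 334; total 1170.

Total cost: 1170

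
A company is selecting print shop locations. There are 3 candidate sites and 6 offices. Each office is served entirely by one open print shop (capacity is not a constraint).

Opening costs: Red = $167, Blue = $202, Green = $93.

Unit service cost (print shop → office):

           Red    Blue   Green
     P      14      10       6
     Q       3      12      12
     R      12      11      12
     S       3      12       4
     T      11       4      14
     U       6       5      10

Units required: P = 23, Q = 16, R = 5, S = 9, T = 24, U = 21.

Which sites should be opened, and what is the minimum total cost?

For any fixed open set, each office goes to its cheapest open site; total = fixed + service.
{Blue, Green}: P→Green 6·23=138, Q→Blue 12·16=192, R→Blue 11·5=55, S→Green 4·9=36, T→Blue 4·24=96, U→Blue 5·21=105. Service 622; fixed 295; total 917.
{Red, Green}: service 663 + fixed 260 = 923
{Red, Blue}: P→Blue 10·23=230, Q→Red 3·16=48, R→Blue 11·5=55, S→Red 3·9=27, T→Blue 4·24=96, U→Blue 5·21=105. Service 561; fixed 369; total 930.
{Red, Blue, Green}: service 469 + fixed 462 = 931
No other subset beats 917.

Open Blue and Green; minimum total cost 917.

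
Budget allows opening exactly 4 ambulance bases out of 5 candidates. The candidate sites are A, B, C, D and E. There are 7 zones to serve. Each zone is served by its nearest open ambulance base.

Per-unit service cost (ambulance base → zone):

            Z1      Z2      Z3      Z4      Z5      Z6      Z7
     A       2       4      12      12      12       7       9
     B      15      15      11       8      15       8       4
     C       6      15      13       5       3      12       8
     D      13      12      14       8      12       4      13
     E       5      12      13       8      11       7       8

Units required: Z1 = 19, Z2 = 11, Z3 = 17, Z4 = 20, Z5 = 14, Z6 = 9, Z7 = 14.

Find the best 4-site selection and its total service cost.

With exactly 4 open, each zone uses its cheapest among the chosen.
{A, B, C, D}: Z1→A 2·19=38, Z2→A 4·11=44, Z3→B 11·17=187, Z4→C 5·20=100, Z5→C 3·14=42, Z6→D 4·9=36, Z7→B 4·14=56. Service cost 503.
{A, B, C, E}: service cost 530
{A, C, D, E}: service cost 576
Among all 5 size-4 choices, {A, B, C, D} is lowest.

Choose A, B, C and D; total service cost 503.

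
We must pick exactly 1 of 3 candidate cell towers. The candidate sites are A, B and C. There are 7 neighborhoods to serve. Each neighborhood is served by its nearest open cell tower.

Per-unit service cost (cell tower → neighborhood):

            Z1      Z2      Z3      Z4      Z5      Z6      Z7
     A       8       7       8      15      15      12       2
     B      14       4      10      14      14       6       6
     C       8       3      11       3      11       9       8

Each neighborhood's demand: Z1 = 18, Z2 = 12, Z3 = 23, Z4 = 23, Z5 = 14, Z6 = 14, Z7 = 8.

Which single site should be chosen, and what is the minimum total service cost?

Choose C only; total service cost 846.

With exactly 1 open, each neighborhood uses its cheapest among the chosen.
{C}: Z1→C 8·18=144, Z2→C 3·12=36, Z3→C 11·23=253, Z4→C 3·23=69, Z5→C 11·14=154, Z6→C 9·14=126, Z7→C 8·8=64. Service cost 846.
{A}: service cost 1151
{B}: service cost 1180
Among all 3 size-1 choices, {C} is lowest.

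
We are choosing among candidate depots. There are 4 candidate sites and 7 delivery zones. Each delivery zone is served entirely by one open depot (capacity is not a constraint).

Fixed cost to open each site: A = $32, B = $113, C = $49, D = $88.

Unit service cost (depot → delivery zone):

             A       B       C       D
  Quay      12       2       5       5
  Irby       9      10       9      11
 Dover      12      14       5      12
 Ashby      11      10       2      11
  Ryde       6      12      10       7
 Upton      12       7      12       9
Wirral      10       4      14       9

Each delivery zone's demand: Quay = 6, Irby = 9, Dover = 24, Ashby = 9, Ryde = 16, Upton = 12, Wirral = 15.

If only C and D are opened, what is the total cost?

Total cost: 741

Each delivery zone is assigned to its cheapest site among the open ones.
{C, D}: Quay→C 5·6=30, Irby→C 9·9=81, Dover→C 5·24=120, Ashby→C 2·9=18, Ryde→D 7·16=112, Upton→D 9·12=108, Wirral→D 9·15=135. Service 604; fixed 137; total 741.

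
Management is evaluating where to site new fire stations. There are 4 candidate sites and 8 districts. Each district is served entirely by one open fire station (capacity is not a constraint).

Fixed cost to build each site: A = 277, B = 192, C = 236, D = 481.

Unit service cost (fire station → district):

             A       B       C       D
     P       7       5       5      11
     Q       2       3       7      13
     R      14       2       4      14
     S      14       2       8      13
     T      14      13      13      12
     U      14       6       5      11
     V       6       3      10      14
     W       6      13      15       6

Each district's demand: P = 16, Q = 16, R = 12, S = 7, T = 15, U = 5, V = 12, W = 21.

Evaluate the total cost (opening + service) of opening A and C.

Total cost: 1147

Each district is assigned to its cheapest site among the open ones.
{A, C}: P→C 5·16=80, Q→A 2·16=32, R→C 4·12=48, S→C 8·7=56, T→C 13·15=195, U→C 5·5=25, V→A 6·12=72, W→A 6·21=126. Service 634; fixed 513; total 1147.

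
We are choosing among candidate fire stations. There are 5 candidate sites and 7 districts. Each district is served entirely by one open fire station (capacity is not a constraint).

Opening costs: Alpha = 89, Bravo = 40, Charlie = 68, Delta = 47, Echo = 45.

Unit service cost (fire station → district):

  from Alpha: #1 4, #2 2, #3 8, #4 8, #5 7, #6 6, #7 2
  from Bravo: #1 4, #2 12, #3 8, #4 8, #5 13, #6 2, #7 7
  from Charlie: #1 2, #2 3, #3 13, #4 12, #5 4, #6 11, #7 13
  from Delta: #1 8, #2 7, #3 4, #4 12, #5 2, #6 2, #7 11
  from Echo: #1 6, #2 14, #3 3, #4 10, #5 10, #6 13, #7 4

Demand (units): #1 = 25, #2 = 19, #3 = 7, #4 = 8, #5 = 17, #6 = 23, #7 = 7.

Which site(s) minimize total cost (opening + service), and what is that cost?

Open Alpha and Delta; minimum total cost 460.

For any fixed open set, each district goes to its cheapest open site; total = fixed + service.
{Alpha, Delta}: #1→Alpha 4·25=100, #2→Alpha 2·19=38, #3→Delta 4·7=28, #4→Alpha 8·8=64, #5→Delta 2·17=34, #6→Delta 2·23=46, #7→Alpha 2·7=14. Service 324; fixed 136; total 460.
{Charlie, Delta, Echo}: #1→Charlie 2·25=50, #2→Charlie 3·19=57, #3→Echo 3·7=21, #4→Echo 10·8=80, #5→Delta 2·17=34, #6→Delta 2·23=46, #7→Echo 4·7=28. Service 316; fixed 160; total 476.
{Alpha, Charlie, Delta}: #1→Charlie 2·25=50, #2→Alpha 2·19=38, #3→Delta 4·7=28, #4→Alpha 8·8=64, #5→Delta 2·17=34, #6→Delta 2·23=46, #7→Alpha 2·7=14. Service 274; fixed 204; total 478.
{Alpha, Bravo, Charlie, Delta, Echo}: service 267 + fixed 289 = 556
No other subset beats 460.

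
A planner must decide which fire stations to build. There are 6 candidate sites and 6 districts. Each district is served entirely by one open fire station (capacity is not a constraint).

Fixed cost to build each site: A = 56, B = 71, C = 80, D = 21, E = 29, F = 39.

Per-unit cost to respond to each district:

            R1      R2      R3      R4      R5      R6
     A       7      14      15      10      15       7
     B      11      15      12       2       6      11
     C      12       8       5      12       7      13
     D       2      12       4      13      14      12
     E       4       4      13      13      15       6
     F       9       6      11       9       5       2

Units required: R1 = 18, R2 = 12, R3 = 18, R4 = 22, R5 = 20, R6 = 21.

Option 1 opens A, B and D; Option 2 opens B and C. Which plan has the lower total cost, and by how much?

Option 1 is cheaper by 219.

Option 1: {A, B, D}: R1→D 2·18=36, R2→D 12·12=144, R3→D 4·18=72, R4→B 2·22=44, R5→B 6·20=120, R6→A 7·21=147. Service 563; fixed 148; total 711.
Option 2: {B, C}: R1→B 11·18=198, R2→C 8·12=96, R3→C 5·18=90, R4→B 2·22=44, R5→B 6·20=120, R6→B 11·21=231. Service 779; fixed 151; total 930.
Difference: |711 − 930| = 219.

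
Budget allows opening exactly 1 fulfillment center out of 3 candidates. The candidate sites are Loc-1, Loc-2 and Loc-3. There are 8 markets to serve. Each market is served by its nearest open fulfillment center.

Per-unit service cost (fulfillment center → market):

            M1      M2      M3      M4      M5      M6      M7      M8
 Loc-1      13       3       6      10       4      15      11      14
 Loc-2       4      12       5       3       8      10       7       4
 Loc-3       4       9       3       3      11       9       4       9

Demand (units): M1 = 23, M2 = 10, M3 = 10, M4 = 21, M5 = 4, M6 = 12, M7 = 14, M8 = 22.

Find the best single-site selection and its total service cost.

Choose Loc-2 only; total service cost 663.

With exactly 1 open, each market uses its cheapest among the chosen.
{Loc-2}: M1→Loc-2 4·23=92, M2→Loc-2 12·10=120, M3→Loc-2 5·10=50, M4→Loc-2 3·21=63, M5→Loc-2 8·4=32, M6→Loc-2 10·12=120, M7→Loc-2 7·14=98, M8→Loc-2 4·22=88. Service cost 663.
{Loc-3}: service cost 681
{Loc-1}: service cost 1257
Among all 3 size-1 choices, {Loc-2} is lowest.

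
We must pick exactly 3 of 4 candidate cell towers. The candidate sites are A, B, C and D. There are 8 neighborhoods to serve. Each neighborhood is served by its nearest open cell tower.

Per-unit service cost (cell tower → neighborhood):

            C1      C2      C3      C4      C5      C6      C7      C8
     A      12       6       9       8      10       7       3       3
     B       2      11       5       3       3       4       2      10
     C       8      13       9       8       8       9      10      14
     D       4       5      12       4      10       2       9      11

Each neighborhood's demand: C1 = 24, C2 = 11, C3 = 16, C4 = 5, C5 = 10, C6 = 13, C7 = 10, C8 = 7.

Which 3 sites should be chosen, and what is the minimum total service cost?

With exactly 3 open, each neighborhood uses its cheapest among the chosen.
{A, B, D}: C1→B 2·24=48, C2→D 5·11=55, C3→B 5·16=80, C4→B 3·5=15, C5→B 3·10=30, C6→D 2·13=26, C7→B 2·10=20, C8→A 3·7=21. Service cost 295.
{A, B, C}: service cost 332
{B, C, D}: service cost 344
Among all 4 size-3 choices, {A, B, D} is lowest.

Choose A, B and D; total service cost 295.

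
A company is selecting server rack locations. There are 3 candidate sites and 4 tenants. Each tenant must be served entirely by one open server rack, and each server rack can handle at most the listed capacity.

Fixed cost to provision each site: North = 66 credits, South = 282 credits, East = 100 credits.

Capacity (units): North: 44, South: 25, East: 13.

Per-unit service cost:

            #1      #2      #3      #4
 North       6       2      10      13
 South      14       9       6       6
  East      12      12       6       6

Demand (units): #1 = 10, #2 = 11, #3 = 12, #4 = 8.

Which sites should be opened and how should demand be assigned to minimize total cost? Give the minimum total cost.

Open {North}: #1→North 6·10=60, #2→North 2·11=22, #3→North 10·12=120, #4→North 13·8=104.
Loads: North carries 41/44. Service 306; fixed 66; total 372.
Next best feasible plan costs 416.

Minimum total cost: 372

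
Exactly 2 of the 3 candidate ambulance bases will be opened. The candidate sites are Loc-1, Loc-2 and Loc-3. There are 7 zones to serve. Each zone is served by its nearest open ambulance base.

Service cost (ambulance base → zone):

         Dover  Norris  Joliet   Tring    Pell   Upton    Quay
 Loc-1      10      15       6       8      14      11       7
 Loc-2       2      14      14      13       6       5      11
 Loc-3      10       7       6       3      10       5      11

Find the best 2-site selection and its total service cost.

Choose Loc-2 and Loc-3; total service cost 40.

With exactly 2 open, each zone uses its cheapest among the chosen.
{Loc-2, Loc-3}: Dover→Loc-2 2, Norris→Loc-3 7, Joliet→Loc-3 6, Tring→Loc-3 3, Pell→Loc-2 6, Upton→Loc-2 5, Quay→Loc-2 11. Service cost 40.
{Loc-1, Loc-2}: service cost 48
{Loc-1, Loc-3}: service cost 48
Among all 3 size-2 choices, {Loc-2, Loc-3} is lowest.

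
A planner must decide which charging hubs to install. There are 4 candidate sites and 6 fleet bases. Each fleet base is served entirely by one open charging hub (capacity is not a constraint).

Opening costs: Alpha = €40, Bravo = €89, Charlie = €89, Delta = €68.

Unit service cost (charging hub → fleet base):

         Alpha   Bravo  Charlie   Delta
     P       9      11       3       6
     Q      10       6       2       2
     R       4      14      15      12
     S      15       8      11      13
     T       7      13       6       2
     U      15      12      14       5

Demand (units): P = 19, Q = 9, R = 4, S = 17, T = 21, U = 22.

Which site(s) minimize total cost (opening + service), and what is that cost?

For any fixed open set, each fleet base goes to its cheapest open site; total = fixed + service.
{Charlie, Delta}: P→Charlie 3·19=57, Q→Charlie 2·9=18, R→Delta 12·4=48, S→Charlie 11·17=187, T→Delta 2·21=42, U→Delta 5·22=110. Service 462; fixed 157; total 619.
{Delta}: service 553 + fixed 68 = 621
{Bravo, Delta}: P→Delta 6·19=114, Q→Delta 2·9=18, R→Delta 12·4=48, S→Bravo 8·17=136, T→Delta 2·21=42, U→Delta 5·22=110. Service 468; fixed 157; total 625.
{Alpha, Bravo, Charlie, Delta}: service 379 + fixed 286 = 665
(All 15 nonempty subsets were checked; Charlie and Delta is lowest.)

Open Charlie and Delta; minimum total cost 619.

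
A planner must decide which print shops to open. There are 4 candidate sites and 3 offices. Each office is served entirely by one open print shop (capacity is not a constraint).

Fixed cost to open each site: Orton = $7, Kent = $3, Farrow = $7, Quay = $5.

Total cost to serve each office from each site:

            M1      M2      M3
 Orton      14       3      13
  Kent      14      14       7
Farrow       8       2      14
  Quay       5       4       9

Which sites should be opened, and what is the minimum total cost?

For any fixed open set, each office goes to its cheapest open site; total = fixed + service.
{Quay}: M1→Quay 5, M2→Quay 4, M3→Quay 9. Service 18; fixed 5; total 23.
{Kent, Quay}: M1→Quay 5, M2→Quay 4, M3→Kent 7. Service 16; fixed 8; total 24.
{Kent, Farrow}: service 17 + fixed 10 = 27
{Orton, Kent, Farrow, Quay}: service 14 + fixed 22 = 36
No other subset beats 23.

Open Quay only; minimum total cost 23.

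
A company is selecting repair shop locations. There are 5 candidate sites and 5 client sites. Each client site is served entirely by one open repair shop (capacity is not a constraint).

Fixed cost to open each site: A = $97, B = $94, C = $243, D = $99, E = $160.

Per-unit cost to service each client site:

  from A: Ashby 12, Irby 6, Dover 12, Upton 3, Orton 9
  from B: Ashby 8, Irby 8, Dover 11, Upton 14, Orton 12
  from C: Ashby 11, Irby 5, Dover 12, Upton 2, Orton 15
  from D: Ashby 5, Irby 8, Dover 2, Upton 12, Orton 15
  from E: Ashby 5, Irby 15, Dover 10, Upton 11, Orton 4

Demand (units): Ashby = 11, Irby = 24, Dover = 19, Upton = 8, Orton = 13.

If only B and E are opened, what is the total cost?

Each client site is assigned to its cheapest site among the open ones.
{B, E}: Ashby→E 5·11=55, Irby→B 8·24=192, Dover→E 10·19=190, Upton→E 11·8=88, Orton→E 4·13=52. Service 577; fixed 254; total 831.

Total cost: 831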